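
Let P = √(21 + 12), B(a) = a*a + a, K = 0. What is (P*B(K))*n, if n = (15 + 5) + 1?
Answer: 0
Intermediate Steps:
n = 21 (n = 20 + 1 = 21)
B(a) = a + a² (B(a) = a² + a = a + a²)
P = √33 ≈ 5.7446
(P*B(K))*n = (√33*(0*(1 + 0)))*21 = (√33*(0*1))*21 = (√33*0)*21 = 0*21 = 0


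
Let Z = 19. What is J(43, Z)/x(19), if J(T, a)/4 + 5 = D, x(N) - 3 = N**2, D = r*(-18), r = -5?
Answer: 85/91 ≈ 0.93407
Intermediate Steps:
D = 90 (D = -5*(-18) = 90)
x(N) = 3 + N**2
J(T, a) = 340 (J(T, a) = -20 + 4*90 = -20 + 360 = 340)
J(43, Z)/x(19) = 340/(3 + 19**2) = 340/(3 + 361) = 340/364 = 340*(1/364) = 85/91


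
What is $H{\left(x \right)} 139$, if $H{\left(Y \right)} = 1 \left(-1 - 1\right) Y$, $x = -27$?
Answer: $7506$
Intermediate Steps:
$H{\left(Y \right)} = - 2 Y$ ($H{\left(Y \right)} = 1 \left(-1 - 1\right) Y = 1 \left(-2\right) Y = - 2 Y$)
$H{\left(x \right)} 139 = \left(-2\right) \left(-27\right) 139 = 54 \cdot 139 = 7506$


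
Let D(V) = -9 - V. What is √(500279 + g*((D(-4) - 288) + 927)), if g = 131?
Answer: √583333 ≈ 763.76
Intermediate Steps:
√(500279 + g*((D(-4) - 288) + 927)) = √(500279 + 131*(((-9 - 1*(-4)) - 288) + 927)) = √(500279 + 131*(((-9 + 4) - 288) + 927)) = √(500279 + 131*((-5 - 288) + 927)) = √(500279 + 131*(-293 + 927)) = √(500279 + 131*634) = √(500279 + 83054) = √583333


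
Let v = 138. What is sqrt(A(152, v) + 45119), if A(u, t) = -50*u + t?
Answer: sqrt(37657) ≈ 194.05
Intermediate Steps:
A(u, t) = t - 50*u
sqrt(A(152, v) + 45119) = sqrt((138 - 50*152) + 45119) = sqrt((138 - 7600) + 45119) = sqrt(-7462 + 45119) = sqrt(37657)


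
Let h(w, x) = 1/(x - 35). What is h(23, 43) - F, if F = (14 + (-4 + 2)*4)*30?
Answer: -1439/8 ≈ -179.88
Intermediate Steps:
h(w, x) = 1/(-35 + x)
F = 180 (F = (14 - 2*4)*30 = (14 - 8)*30 = 6*30 = 180)
h(23, 43) - F = 1/(-35 + 43) - 1*180 = 1/8 - 180 = ⅛ - 180 = -1439/8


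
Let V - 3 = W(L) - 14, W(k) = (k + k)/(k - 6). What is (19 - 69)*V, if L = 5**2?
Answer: 7950/19 ≈ 418.42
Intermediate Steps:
L = 25
W(k) = 2*k/(-6 + k) (W(k) = (2*k)/(-6 + k) = 2*k/(-6 + k))
V = -159/19 (V = 3 + (2*25/(-6 + 25) - 14) = 3 + (2*25/19 - 14) = 3 + (2*25*(1/19) - 14) = 3 + (50/19 - 14) = 3 - 216/19 = -159/19 ≈ -8.3684)
(19 - 69)*V = (19 - 69)*(-159/19) = -50*(-159/19) = 7950/19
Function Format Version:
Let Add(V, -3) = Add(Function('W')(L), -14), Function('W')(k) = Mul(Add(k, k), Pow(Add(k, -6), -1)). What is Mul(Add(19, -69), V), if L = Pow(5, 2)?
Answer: Rational(7950, 19) ≈ 418.42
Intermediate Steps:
L = 25
Function('W')(k) = Mul(2, k, Pow(Add(-6, k), -1)) (Function('W')(k) = Mul(Mul(2, k), Pow(Add(-6, k), -1)) = Mul(2, k, Pow(Add(-6, k), -1)))
V = Rational(-159, 19) (V = Add(3, Add(Mul(2, 25, Pow(Add(-6, 25), -1)), -14)) = Add(3, Add(Mul(2, 25, Pow(19, -1)), -14)) = Add(3, Add(Mul(2, 25, Rational(1, 19)), -14)) = Add(3, Add(Rational(50, 19), -14)) = Add(3, Rational(-216, 19)) = Rational(-159, 19) ≈ -8.3684)
Mul(Add(19, -69), V) = Mul(Add(19, -69), Rational(-159, 19)) = Mul(-50, Rational(-159, 19)) = Rational(7950, 19)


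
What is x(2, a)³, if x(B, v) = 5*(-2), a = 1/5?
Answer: -1000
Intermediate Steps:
a = ⅕ ≈ 0.20000
x(B, v) = -10
x(2, a)³ = (-10)³ = -1000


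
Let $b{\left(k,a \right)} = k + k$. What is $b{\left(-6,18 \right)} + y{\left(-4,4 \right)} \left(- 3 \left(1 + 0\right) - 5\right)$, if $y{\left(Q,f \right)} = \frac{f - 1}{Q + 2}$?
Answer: $0$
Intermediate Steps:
$y{\left(Q,f \right)} = \frac{-1 + f}{2 + Q}$
$b{\left(k,a \right)} = 2 k$
$b{\left(-6,18 \right)} + y{\left(-4,4 \right)} \left(- 3 \left(1 + 0\right) - 5\right) = 2 \left(-6\right) + \frac{-1 + 4}{2 - 4} \left(- 3 \left(1 + 0\right) - 5\right) = -12 + \frac{1}{-2} \cdot 3 \left(\left(-3\right) 1 - 5\right) = -12 + \left(- \frac{1}{2}\right) 3 \left(-3 - 5\right) = -12 - -12 = -12 + 12 = 0$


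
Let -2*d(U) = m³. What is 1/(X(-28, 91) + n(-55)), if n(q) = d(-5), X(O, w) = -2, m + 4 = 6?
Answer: -⅙ ≈ -0.16667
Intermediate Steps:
m = 2 (m = -4 + 6 = 2)
d(U) = -4 (d(U) = -½*2³ = -½*8 = -4)
n(q) = -4
1/(X(-28, 91) + n(-55)) = 1/(-2 - 4) = 1/(-6) = -⅙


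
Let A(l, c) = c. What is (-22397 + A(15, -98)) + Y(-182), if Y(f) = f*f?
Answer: 10629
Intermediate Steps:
Y(f) = f²
(-22397 + A(15, -98)) + Y(-182) = (-22397 - 98) + (-182)² = -22495 + 33124 = 10629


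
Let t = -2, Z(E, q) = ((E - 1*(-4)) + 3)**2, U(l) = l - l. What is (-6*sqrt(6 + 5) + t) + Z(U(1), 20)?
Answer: 47 - 6*sqrt(11) ≈ 27.100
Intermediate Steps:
U(l) = 0
Z(E, q) = (7 + E)**2 (Z(E, q) = ((E + 4) + 3)**2 = ((4 + E) + 3)**2 = (7 + E)**2)
(-6*sqrt(6 + 5) + t) + Z(U(1), 20) = (-6*sqrt(6 + 5) - 2) + (7 + 0)**2 = (-6*sqrt(11) - 2) + 7**2 = (-2 - 6*sqrt(11)) + 49 = 47 - 6*sqrt(11)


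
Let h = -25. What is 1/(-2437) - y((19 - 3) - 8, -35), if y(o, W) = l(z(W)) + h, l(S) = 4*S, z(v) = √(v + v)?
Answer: 60924/2437 - 4*I*√70 ≈ 25.0 - 33.466*I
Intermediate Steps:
z(v) = √2*√v (z(v) = √(2*v) = √2*√v)
y(o, W) = -25 + 4*√2*√W (y(o, W) = 4*(√2*√W) - 25 = 4*√2*√W - 25 = -25 + 4*√2*√W)
1/(-2437) - y((19 - 3) - 8, -35) = 1/(-2437) - (-25 + 4*√2*√(-35)) = -1/2437 - (-25 + 4*√2*(I*√35)) = -1/2437 - (-25 + 4*I*√70) = -1/2437 + (25 - 4*I*√70) = 60924/2437 - 4*I*√70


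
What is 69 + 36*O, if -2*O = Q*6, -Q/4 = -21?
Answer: -9003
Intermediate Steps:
Q = 84 (Q = -4*(-21) = 84)
O = -252 (O = -42*6 = -1/2*504 = -252)
69 + 36*O = 69 + 36*(-252) = 69 - 9072 = -9003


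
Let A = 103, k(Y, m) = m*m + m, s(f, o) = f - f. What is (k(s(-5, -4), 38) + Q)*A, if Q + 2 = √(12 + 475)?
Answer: 152440 + 103*√487 ≈ 1.5471e+5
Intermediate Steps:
s(f, o) = 0
k(Y, m) = m + m² (k(Y, m) = m² + m = m + m²)
Q = -2 + √487 (Q = -2 + √(12 + 475) = -2 + √487 ≈ 20.068)
(k(s(-5, -4), 38) + Q)*A = (38*(1 + 38) + (-2 + √487))*103 = (38*39 + (-2 + √487))*103 = (1482 + (-2 + √487))*103 = (1480 + √487)*103 = 152440 + 103*√487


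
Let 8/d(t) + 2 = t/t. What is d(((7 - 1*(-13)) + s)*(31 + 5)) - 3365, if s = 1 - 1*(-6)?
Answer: -3373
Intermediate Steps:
s = 7 (s = 1 + 6 = 7)
d(t) = -8 (d(t) = 8/(-2 + t/t) = 8/(-2 + 1) = 8/(-1) = 8*(-1) = -8)
d(((7 - 1*(-13)) + s)*(31 + 5)) - 3365 = -8 - 3365 = -3373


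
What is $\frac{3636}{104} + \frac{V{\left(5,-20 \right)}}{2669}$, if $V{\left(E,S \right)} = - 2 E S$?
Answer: $\frac{2431321}{69394} \approx 35.036$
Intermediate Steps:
$V{\left(E,S \right)} = - 2 E S$
$\frac{3636}{104} + \frac{V{\left(5,-20 \right)}}{2669} = \frac{3636}{104} + \frac{\left(-2\right) 5 \left(-20\right)}{2669} = 3636 \cdot \frac{1}{104} + 200 \cdot \frac{1}{2669} = \frac{909}{26} + \frac{200}{2669} = \frac{2431321}{69394}$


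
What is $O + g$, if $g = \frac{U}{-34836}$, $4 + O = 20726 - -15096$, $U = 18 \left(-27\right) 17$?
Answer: $\frac{207960685}{5806} \approx 35818.0$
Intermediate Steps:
$U = -8262$ ($U = \left(-486\right) 17 = -8262$)
$O = 35818$ ($O = -4 + \left(20726 - -15096\right) = -4 + \left(20726 + 15096\right) = -4 + 35822 = 35818$)
$g = \frac{1377}{5806}$ ($g = - \frac{8262}{-34836} = \left(-8262\right) \left(- \frac{1}{34836}\right) = \frac{1377}{5806} \approx 0.23717$)
$O + g = 35818 + \frac{1377}{5806} = \frac{207960685}{5806}$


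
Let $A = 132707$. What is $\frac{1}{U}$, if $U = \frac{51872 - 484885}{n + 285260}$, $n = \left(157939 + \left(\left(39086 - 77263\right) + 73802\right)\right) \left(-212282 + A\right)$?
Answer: $\frac{15402570040}{433013} \approx 35571.0$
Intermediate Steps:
$n = -15402855300$ ($n = \left(157939 + \left(\left(39086 - 77263\right) + 73802\right)\right) \left(-212282 + 132707\right) = \left(157939 + \left(-38177 + 73802\right)\right) \left(-79575\right) = \left(157939 + 35625\right) \left(-79575\right) = 193564 \left(-79575\right) = -15402855300$)
$U = \frac{433013}{15402570040}$ ($U = \frac{51872 - 484885}{-15402855300 + 285260} = - \frac{433013}{-15402570040} = \left(-433013\right) \left(- \frac{1}{15402570040}\right) = \frac{433013}{15402570040} \approx 2.8113 \cdot 10^{-5}$)
$\frac{1}{U} = \frac{1}{\frac{433013}{15402570040}} = \frac{15402570040}{433013}$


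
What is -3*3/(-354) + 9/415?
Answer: 2307/48970 ≈ 0.047110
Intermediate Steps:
-3*3/(-354) + 9/415 = -9*(-1/354) + 9*(1/415) = 3/118 + 9/415 = 2307/48970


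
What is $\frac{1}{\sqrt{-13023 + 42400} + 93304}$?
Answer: $\frac{93304}{8705607039} - \frac{\sqrt{29377}}{8705607039} \approx 1.0698 \cdot 10^{-5}$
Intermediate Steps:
$\frac{1}{\sqrt{-13023 + 42400} + 93304} = \frac{1}{\sqrt{29377} + 93304} = \frac{1}{93304 + \sqrt{29377}}$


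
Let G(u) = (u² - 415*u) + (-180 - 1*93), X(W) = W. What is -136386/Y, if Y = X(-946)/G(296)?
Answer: -220058811/43 ≈ -5.1176e+6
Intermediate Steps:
G(u) = -273 + u² - 415*u (G(u) = (u² - 415*u) + (-180 - 93) = (u² - 415*u) - 273 = -273 + u² - 415*u)
Y = 86/3227 (Y = -946/(-273 + 296² - 415*296) = -946/(-273 + 87616 - 122840) = -946/(-35497) = -946*(-1/35497) = 86/3227 ≈ 0.026650)
-136386/Y = -136386/86/3227 = -136386*3227/86 = -220058811/43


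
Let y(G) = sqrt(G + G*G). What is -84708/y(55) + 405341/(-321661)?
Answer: -405341/321661 - 21177*sqrt(770)/385 ≈ -1527.6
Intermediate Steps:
y(G) = sqrt(G + G**2)
-84708/y(55) + 405341/(-321661) = -84708*sqrt(55)/(55*sqrt(1 + 55)) + 405341/(-321661) = -84708*sqrt(770)/1540 + 405341*(-1/321661) = -84708*sqrt(770)/1540 - 405341/321661 = -21177*sqrt(770)/385 - 405341/321661 = -405341/321661 - 21177*sqrt(770)/385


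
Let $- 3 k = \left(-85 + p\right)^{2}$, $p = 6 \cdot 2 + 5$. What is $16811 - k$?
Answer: $\frac{55057}{3} \approx 18352.0$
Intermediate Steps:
$p = 17$ ($p = 12 + 5 = 17$)
$k = - \frac{4624}{3}$ ($k = - \frac{\left(-85 + 17\right)^{2}}{3} = - \frac{\left(-68\right)^{2}}{3} = \left(- \frac{1}{3}\right) 4624 = - \frac{4624}{3} \approx -1541.3$)
$16811 - k = 16811 - - \frac{4624}{3} = 16811 + \frac{4624}{3} = \frac{55057}{3}$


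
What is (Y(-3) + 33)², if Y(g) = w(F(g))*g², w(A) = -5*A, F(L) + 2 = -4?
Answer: 91809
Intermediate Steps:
F(L) = -6 (F(L) = -2 - 4 = -6)
Y(g) = 30*g² (Y(g) = (-5*(-6))*g² = 30*g²)
(Y(-3) + 33)² = (30*(-3)² + 33)² = (30*9 + 33)² = (270 + 33)² = 303² = 91809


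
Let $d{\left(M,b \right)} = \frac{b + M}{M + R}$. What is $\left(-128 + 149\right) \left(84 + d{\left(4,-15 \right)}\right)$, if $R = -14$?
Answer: $\frac{17871}{10} \approx 1787.1$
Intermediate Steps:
$d{\left(M,b \right)} = \frac{M + b}{-14 + M}$ ($d{\left(M,b \right)} = \frac{b + M}{M - 14} = \frac{M + b}{-14 + M}$)
$\left(-128 + 149\right) \left(84 + d{\left(4,-15 \right)}\right) = \left(-128 + 149\right) \left(84 + \frac{4 - 15}{-14 + 4}\right) = 21 \left(84 + \frac{1}{-10} \left(-11\right)\right) = 21 \left(84 - - \frac{11}{10}\right) = 21 \left(84 + \frac{11}{10}\right) = 21 \cdot \frac{851}{10} = \frac{17871}{10}$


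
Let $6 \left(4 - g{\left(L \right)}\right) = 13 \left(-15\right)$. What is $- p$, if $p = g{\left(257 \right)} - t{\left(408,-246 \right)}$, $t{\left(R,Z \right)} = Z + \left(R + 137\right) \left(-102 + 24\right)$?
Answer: $- \frac{85585}{2} \approx -42793.0$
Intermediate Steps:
$g{\left(L \right)} = \frac{73}{2}$ ($g{\left(L \right)} = 4 - \frac{13 \left(-15\right)}{6} = 4 - - \frac{65}{2} = 4 + \frac{65}{2} = \frac{73}{2}$)
$t{\left(R,Z \right)} = -10686 + Z - 78 R$ ($t{\left(R,Z \right)} = Z + \left(137 + R\right) \left(-78\right) = Z - \left(10686 + 78 R\right) = -10686 + Z - 78 R$)
$p = \frac{85585}{2}$ ($p = \frac{73}{2} - \left(-10686 - 246 - 31824\right) = \frac{73}{2} - -42756 = \frac{73}{2} + 42756 = \frac{85585}{2} \approx 42793.0$)
$- p = \left(-1\right) \frac{85585}{2} = - \frac{85585}{2}$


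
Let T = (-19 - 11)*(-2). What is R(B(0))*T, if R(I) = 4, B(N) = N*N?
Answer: 240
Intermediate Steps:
B(N) = N²
T = 60 (T = -30*(-2) = 60)
R(B(0))*T = 4*60 = 240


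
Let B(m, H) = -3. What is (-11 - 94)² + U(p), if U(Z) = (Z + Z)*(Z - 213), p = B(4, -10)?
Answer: 12321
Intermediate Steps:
p = -3
U(Z) = 2*Z*(-213 + Z) (U(Z) = (2*Z)*(-213 + Z) = 2*Z*(-213 + Z))
(-11 - 94)² + U(p) = (-11 - 94)² + 2*(-3)*(-213 - 3) = (-105)² + 2*(-3)*(-216) = 11025 + 1296 = 12321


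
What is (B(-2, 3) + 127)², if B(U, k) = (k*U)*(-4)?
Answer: 22801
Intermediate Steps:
B(U, k) = -4*U*k (B(U, k) = (U*k)*(-4) = -4*U*k)
(B(-2, 3) + 127)² = (-4*(-2)*3 + 127)² = (24 + 127)² = 151² = 22801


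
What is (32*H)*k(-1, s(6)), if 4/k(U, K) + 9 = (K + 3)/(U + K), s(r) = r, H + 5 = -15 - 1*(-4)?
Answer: 2560/9 ≈ 284.44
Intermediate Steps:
H = -16 (H = -5 + (-15 - 1*(-4)) = -5 + (-15 + 4) = -5 - 11 = -16)
k(U, K) = 4/(-9 + (3 + K)/(K + U)) (k(U, K) = 4/(-9 + (K + 3)/(U + K)) = 4/(-9 + (3 + K)/(K + U)))
(32*H)*k(-1, s(6)) = (32*(-16))*(4*(-1*6 - 1*(-1))/(-3 + 8*6 + 9*(-1))) = -2048*(-6 + 1)/(-3 + 48 - 9) = -2048*(-5)/36 = -512*(-5/9) = 2560/9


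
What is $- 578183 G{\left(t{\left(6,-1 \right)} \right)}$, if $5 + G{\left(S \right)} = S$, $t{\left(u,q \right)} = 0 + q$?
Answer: $3469098$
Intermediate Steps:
$t{\left(u,q \right)} = q$
$G{\left(S \right)} = -5 + S$
$- 578183 G{\left(t{\left(6,-1 \right)} \right)} = - 578183 \left(-5 - 1\right) = \left(-578183\right) \left(-6\right) = 3469098$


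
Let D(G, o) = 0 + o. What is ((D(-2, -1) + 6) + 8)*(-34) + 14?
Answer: -428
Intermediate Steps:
D(G, o) = o
((D(-2, -1) + 6) + 8)*(-34) + 14 = ((-1 + 6) + 8)*(-34) + 14 = (5 + 8)*(-34) + 14 = 13*(-34) + 14 = -442 + 14 = -428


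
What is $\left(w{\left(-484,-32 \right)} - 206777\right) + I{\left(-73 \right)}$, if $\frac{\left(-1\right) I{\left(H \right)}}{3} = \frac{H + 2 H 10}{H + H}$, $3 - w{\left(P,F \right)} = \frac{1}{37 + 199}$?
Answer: $- \frac{48806099}{236} \approx -2.0681 \cdot 10^{5}$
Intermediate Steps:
$w{\left(P,F \right)} = \frac{707}{236}$ ($w{\left(P,F \right)} = 3 - \frac{1}{37 + 199} = 3 - \frac{1}{236} = \frac{707}{236}$)
$I{\left(H \right)} = - \frac{63}{2}$ ($I{\left(H \right)} = - 3 \frac{H + 2 H 10}{H + H} = - 3 \frac{H + 2 \cdot 10 H}{2 H} = - 3 \left(H + 20 H\right) \frac{1}{2 H} = - 3 \cdot 21 H \frac{1}{2 H} = \left(-3\right) \frac{21}{2} = - \frac{63}{2}$)
$\left(w{\left(-484,-32 \right)} - 206777\right) + I{\left(-73 \right)} = \left(\frac{707}{236} - 206777\right) - \frac{63}{2} = - \frac{48798665}{236} - \frac{63}{2} = - \frac{48806099}{236}$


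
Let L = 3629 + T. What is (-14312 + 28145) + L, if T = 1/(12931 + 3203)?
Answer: 281731909/16134 ≈ 17462.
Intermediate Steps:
T = 1/16134 ≈ 6.1981e-5
L = 58550287/16134 (L = 3629 + 1/16134 = 58550287/16134 ≈ 3629.0)
(-14312 + 28145) + L = (-14312 + 28145) + 58550287/16134 = 13833 + 58550287/16134 = 281731909/16134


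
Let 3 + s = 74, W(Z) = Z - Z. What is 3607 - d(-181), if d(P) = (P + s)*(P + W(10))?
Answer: -16303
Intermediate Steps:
W(Z) = 0
s = 71 (s = -3 + 74 = 71)
d(P) = P*(71 + P) (d(P) = (P + 71)*(P + 0) = (71 + P)*P = P*(71 + P))
3607 - d(-181) = 3607 - (-181)*(71 - 181) = 3607 - (-181)*(-110) = 3607 - 1*19910 = 3607 - 19910 = -16303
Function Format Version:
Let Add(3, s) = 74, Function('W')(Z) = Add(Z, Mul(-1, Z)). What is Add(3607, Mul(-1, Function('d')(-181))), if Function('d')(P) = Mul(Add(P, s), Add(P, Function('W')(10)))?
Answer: -16303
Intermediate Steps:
Function('W')(Z) = 0
s = 71 (s = Add(-3, 74) = 71)
Function('d')(P) = Mul(P, Add(71, P)) (Function('d')(P) = Mul(Add(P, 71), Add(P, 0)) = Mul(Add(71, P), P) = Mul(P, Add(71, P)))
Add(3607, Mul(-1, Function('d')(-181))) = Add(3607, Mul(-1, Mul(-181, Add(71, -181)))) = Add(3607, Mul(-1, Mul(-181, -110))) = Add(3607, Mul(-1, 19910)) = Add(3607, -19910) = -16303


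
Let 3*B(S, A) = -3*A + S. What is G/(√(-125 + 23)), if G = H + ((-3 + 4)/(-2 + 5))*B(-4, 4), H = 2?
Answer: -I*√102/459 ≈ -0.022003*I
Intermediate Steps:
B(S, A) = -A + S/3 (B(S, A) = (-3*A + S)/3 = (S - 3*A)/3 = -A + S/3)
G = 2/9 (G = 2 + ((-3 + 4)/(-2 + 5))*(-1*4 + (⅓)*(-4)) = 2 + (1/3)*(-4 - 4/3) = 2 + (1*(⅓))*(-16/3) = 2 + (⅓)*(-16/3) = 2 - 16/9 = 2/9 ≈ 0.22222)
G/(√(-125 + 23)) = 2/(9*(√(-125 + 23))) = 2/(9*(√(-102))) = 2/(9*((I*√102))) = 2*(-I*√102/102)/9 = -I*√102/459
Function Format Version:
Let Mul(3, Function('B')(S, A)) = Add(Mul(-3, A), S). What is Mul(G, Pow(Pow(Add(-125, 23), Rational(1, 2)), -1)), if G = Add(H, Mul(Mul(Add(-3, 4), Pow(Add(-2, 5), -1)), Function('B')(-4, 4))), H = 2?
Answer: Mul(Rational(-1, 459), I, Pow(102, Rational(1, 2))) ≈ Mul(-0.022003, I)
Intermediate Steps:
Function('B')(S, A) = Add(Mul(-1, A), Mul(Rational(1, 3), S)) (Function('B')(S, A) = Mul(Rational(1, 3), Add(Mul(-3, A), S)) = Mul(Rational(1, 3), Add(S, Mul(-3, A))) = Add(Mul(-1, A), Mul(Rational(1, 3), S)))
G = Rational(2, 9) (G = Add(2, Mul(Mul(Add(-3, 4), Pow(Add(-2, 5), -1)), Add(Mul(-1, 4), Mul(Rational(1, 3), -4)))) = Add(2, Mul(Mul(1, Pow(3, -1)), Add(-4, Rational(-4, 3)))) = Add(2, Mul(Mul(1, Rational(1, 3)), Rational(-16, 3))) = Add(2, Mul(Rational(1, 3), Rational(-16, 3))) = Add(2, Rational(-16, 9)) = Rational(2, 9) ≈ 0.22222)
Mul(G, Pow(Pow(Add(-125, 23), Rational(1, 2)), -1)) = Mul(Rational(2, 9), Pow(Pow(Add(-125, 23), Rational(1, 2)), -1)) = Mul(Rational(2, 9), Pow(Pow(-102, Rational(1, 2)), -1)) = Mul(Rational(2, 9), Pow(Mul(I, Pow(102, Rational(1, 2))), -1)) = Mul(Rational(2, 9), Mul(Rational(-1, 102), I, Pow(102, Rational(1, 2)))) = Mul(Rational(-1, 459), I, Pow(102, Rational(1, 2)))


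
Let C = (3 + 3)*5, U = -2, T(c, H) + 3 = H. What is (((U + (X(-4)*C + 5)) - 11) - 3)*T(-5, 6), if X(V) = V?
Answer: -393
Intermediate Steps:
T(c, H) = -3 + H
C = 30 (C = 6*5 = 30)
(((U + (X(-4)*C + 5)) - 11) - 3)*T(-5, 6) = (((-2 + (-4*30 + 5)) - 11) - 3)*(-3 + 6) = (((-2 + (-120 + 5)) - 11) - 3)*3 = (((-2 - 115) - 11) - 3)*3 = ((-117 - 11) - 3)*3 = (-128 - 3)*3 = -131*3 = -393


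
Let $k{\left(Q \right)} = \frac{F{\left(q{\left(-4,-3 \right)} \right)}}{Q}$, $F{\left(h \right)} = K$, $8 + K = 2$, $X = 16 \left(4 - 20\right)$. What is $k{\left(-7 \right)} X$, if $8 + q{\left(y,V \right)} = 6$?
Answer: $- \frac{1536}{7} \approx -219.43$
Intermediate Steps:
$q{\left(y,V \right)} = -2$ ($q{\left(y,V \right)} = -8 + 6 = -2$)
$X = -256$ ($X = 16 \left(-16\right) = -256$)
$K = -6$ ($K = -8 + 2 = -6$)
$F{\left(h \right)} = -6$
$k{\left(Q \right)} = - \frac{6}{Q}$
$k{\left(-7 \right)} X = - \frac{6}{-7} \left(-256\right) = \left(-6\right) \left(- \frac{1}{7}\right) \left(-256\right) = \frac{6}{7} \left(-256\right) = - \frac{1536}{7}$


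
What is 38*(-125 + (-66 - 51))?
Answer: -9196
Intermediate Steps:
38*(-125 + (-66 - 51)) = 38*(-125 - 117) = 38*(-242) = -9196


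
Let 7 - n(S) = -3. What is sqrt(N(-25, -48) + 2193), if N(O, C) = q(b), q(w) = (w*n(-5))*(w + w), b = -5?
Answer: sqrt(2693) ≈ 51.894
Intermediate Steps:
n(S) = 10 (n(S) = 7 - 1*(-3) = 7 + 3 = 10)
q(w) = 20*w**2 (q(w) = (w*10)*(w + w) = (10*w)*(2*w) = 20*w**2)
N(O, C) = 500 (N(O, C) = 20*(-5)**2 = 20*25 = 500)
sqrt(N(-25, -48) + 2193) = sqrt(500 + 2193) = sqrt(2693)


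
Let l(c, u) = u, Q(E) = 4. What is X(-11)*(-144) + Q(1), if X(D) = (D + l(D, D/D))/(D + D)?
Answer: -676/11 ≈ -61.455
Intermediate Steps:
X(D) = (1 + D)/(2*D) (X(D) = (D + D/D)/(D + D) = (D + 1)/((2*D)) = (1 + D)*(1/(2*D)) = (1 + D)/(2*D))
X(-11)*(-144) + Q(1) = ((½)*(1 - 11)/(-11))*(-144) + 4 = ((½)*(-1/11)*(-10))*(-144) + 4 = (5/11)*(-144) + 4 = -720/11 + 4 = -676/11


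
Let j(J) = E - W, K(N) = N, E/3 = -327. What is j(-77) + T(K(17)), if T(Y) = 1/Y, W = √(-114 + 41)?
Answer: -16676/17 - I*√73 ≈ -980.94 - 8.544*I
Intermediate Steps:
E = -981 (E = 3*(-327) = -981)
W = I*√73 (W = √(-73) = I*√73 ≈ 8.544*I)
j(J) = -981 - I*√73
j(-77) + T(K(17)) = (-981 - I*√73) + 1/17 = -16676/17 - I*√73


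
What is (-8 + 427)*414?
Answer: 173466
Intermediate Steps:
(-8 + 427)*414 = 419*414 = 173466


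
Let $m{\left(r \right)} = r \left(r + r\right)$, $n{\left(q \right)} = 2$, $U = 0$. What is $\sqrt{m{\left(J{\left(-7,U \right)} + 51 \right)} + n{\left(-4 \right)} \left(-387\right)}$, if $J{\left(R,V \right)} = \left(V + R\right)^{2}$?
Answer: $\sqrt{19226} \approx 138.66$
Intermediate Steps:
$J{\left(R,V \right)} = \left(R + V\right)^{2}$
$m{\left(r \right)} = 2 r^{2}$ ($m{\left(r \right)} = r 2 r = 2 r^{2}$)
$\sqrt{m{\left(J{\left(-7,U \right)} + 51 \right)} + n{\left(-4 \right)} \left(-387\right)} = \sqrt{2 \left(\left(-7 + 0\right)^{2} + 51\right)^{2} + 2 \left(-387\right)} = \sqrt{2 \left(\left(-7\right)^{2} + 51\right)^{2} - 774} = \sqrt{2 \left(49 + 51\right)^{2} - 774} = \sqrt{2 \cdot 100^{2} - 774} = \sqrt{2 \cdot 10000 - 774} = \sqrt{20000 - 774} = \sqrt{19226}$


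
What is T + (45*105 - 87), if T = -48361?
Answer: -43723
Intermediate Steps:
T + (45*105 - 87) = -48361 + (45*105 - 87) = -48361 + (4725 - 87) = -48361 + 4638 = -43723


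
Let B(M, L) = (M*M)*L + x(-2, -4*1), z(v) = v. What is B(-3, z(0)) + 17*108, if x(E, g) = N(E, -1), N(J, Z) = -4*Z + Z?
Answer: 1839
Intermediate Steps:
N(J, Z) = -3*Z
x(E, g) = 3 (x(E, g) = -3*(-1) = 3)
B(M, L) = 3 + L*M² (B(M, L) = (M*M)*L + 3 = M²*L + 3 = L*M² + 3 = 3 + L*M²)
B(-3, z(0)) + 17*108 = (3 + 0*(-3)²) + 17*108 = (3 + 0*9) + 1836 = (3 + 0) + 1836 = 3 + 1836 = 1839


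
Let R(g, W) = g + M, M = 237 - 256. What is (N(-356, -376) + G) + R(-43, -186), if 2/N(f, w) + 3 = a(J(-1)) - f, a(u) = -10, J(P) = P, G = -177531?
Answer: -60914397/343 ≈ -1.7759e+5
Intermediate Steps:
M = -19
R(g, W) = -19 + g (R(g, W) = g - 19 = -19 + g)
N(f, w) = 2/(-13 - f) (N(f, w) = 2/(-3 + (-10 - f)) = 2/(-13 - f))
(N(-356, -376) + G) + R(-43, -186) = (-2/(13 - 356) - 177531) + (-19 - 43) = (-2/(-343) - 177531) - 62 = (-2*(-1/343) - 177531) - 62 = (2/343 - 177531) - 62 = -60893131/343 - 62 = -60914397/343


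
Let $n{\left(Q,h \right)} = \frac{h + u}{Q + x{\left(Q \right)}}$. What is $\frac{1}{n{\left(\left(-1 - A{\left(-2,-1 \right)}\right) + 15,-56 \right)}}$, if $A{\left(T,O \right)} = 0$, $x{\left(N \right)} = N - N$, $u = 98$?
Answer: $\frac{1}{3} \approx 0.33333$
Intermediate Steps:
$x{\left(N \right)} = 0$
$n{\left(Q,h \right)} = \frac{98 + h}{Q}$ ($n{\left(Q,h \right)} = \frac{h + 98}{Q + 0} = \frac{98 + h}{Q}$)
$\frac{1}{n{\left(\left(-1 - A{\left(-2,-1 \right)}\right) + 15,-56 \right)}} = \frac{1}{\frac{1}{\left(-1 - 0\right) + 15} \left(98 - 56\right)} = \frac{1}{\frac{1}{\left(-1 + 0\right) + 15} \cdot 42} = \frac{1}{\frac{1}{-1 + 15} \cdot 42} = \frac{1}{\frac{1}{14} \cdot 42} = \frac{1}{3}$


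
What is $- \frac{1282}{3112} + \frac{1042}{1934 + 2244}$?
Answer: $- \frac{528373}{3250484} \approx -0.16255$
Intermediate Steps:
$- \frac{1282}{3112} + \frac{1042}{1934 + 2244} = \left(-1282\right) \frac{1}{3112} + \frac{1042}{4178} = - \frac{641}{1556} + 1042 \cdot \frac{1}{4178} = - \frac{641}{1556} + \frac{521}{2089} = - \frac{528373}{3250484}$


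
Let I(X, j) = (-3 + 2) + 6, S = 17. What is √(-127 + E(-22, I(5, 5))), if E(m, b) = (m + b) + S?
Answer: I*√127 ≈ 11.269*I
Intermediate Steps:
I(X, j) = 5 (I(X, j) = -1 + 6 = 5)
E(m, b) = 17 + b + m (E(m, b) = (m + b) + 17 = (b + m) + 17 = 17 + b + m)
√(-127 + E(-22, I(5, 5))) = √(-127 + (17 + 5 - 22)) = √(-127 + 0) = √(-127) = I*√127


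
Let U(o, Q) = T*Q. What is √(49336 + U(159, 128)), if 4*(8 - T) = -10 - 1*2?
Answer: 2*√12686 ≈ 225.26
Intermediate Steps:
T = 11 (T = 8 - (-10 - 1*2)/4 = 8 - (-10 - 2)/4 = 8 - ¼*(-12) = 8 + 3 = 11)
U(o, Q) = 11*Q
√(49336 + U(159, 128)) = √(49336 + 11*128) = √(49336 + 1408) = √50744 = 2*√12686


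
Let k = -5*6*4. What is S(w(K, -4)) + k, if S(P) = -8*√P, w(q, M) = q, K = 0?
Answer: -120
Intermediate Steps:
k = -120 (k = -30*4 = -120)
S(w(K, -4)) + k = -8*√0 - 120 = -8*0 - 120 = 0 - 120 = -120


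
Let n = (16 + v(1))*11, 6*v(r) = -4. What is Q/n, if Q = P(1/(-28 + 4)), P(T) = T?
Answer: -1/4048 ≈ -0.00024704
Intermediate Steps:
v(r) = -⅔ (v(r) = (⅙)*(-4) = -⅔)
Q = -1/24 (Q = 1/(-28 + 4) = 1/(-24) = -1/24 ≈ -0.041667)
n = 506/3 (n = (16 - ⅔)*11 = (46/3)*11 = 506/3 ≈ 168.67)
Q/n = -1/(24*506/3) = -1/24*3/506 = -1/4048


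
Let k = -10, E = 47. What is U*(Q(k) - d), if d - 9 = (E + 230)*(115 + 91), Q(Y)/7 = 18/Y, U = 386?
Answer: -110171348/5 ≈ -2.2034e+7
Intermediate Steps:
Q(Y) = 126/Y (Q(Y) = 7*(18/Y) = 126/Y)
d = 57071 (d = 9 + (47 + 230)*(115 + 91) = 9 + 277*206 = 9 + 57062 = 57071)
U*(Q(k) - d) = 386*(126/(-10) - 1*57071) = 386*(126*(-⅒) - 57071) = 386*(-63/5 - 57071) = 386*(-285418/5) = -110171348/5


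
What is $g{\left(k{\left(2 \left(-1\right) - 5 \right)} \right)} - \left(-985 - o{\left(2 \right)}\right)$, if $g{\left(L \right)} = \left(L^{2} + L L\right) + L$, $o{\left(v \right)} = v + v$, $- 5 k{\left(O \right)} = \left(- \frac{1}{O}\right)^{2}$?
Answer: $\frac{59364482}{60025} \approx 989.0$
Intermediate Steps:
$k{\left(O \right)} = - \frac{1}{5 O^{2}}$ ($k{\left(O \right)} = - \frac{\left(- \frac{1}{O}\right)^{2}}{5} = - \frac{1}{5 O^{2}}$)
$o{\left(v \right)} = 2 v$
$g{\left(L \right)} = L + 2 L^{2}$ ($g{\left(L \right)} = \left(L^{2} + L^{2}\right) + L = 2 L^{2} + L = L + 2 L^{2}$)
$g{\left(k{\left(2 \left(-1\right) - 5 \right)} \right)} - \left(-985 - o{\left(2 \right)}\right) = - \frac{1}{5 \left(2 \left(-1\right) - 5\right)^{2}} \left(1 + 2 \left(- \frac{1}{5 \left(2 \left(-1\right) - 5\right)^{2}}\right)\right) - \left(-985 - 2 \cdot 2\right) = - \frac{1}{5 \left(-2 - 5\right)^{2}} \left(1 + 2 \left(- \frac{1}{5 \left(-2 - 5\right)^{2}}\right)\right) - \left(-985 - 4\right) = - \frac{1}{5 \cdot 49} \left(1 + 2 \left(- \frac{1}{5 \cdot 49}\right)\right) - \left(-985 - 4\right) = \left(- \frac{1}{5}\right) \frac{1}{49} \left(1 + 2 \left(\left(- \frac{1}{5}\right) \frac{1}{49}\right)\right) - -989 = - \frac{1 + 2 \left(- \frac{1}{245}\right)}{245} + 989 = - \frac{1 - \frac{2}{245}}{245} + 989 = \left(- \frac{1}{245}\right) \frac{243}{245} + 989 = - \frac{243}{60025} + 989 = \frac{59364482}{60025}$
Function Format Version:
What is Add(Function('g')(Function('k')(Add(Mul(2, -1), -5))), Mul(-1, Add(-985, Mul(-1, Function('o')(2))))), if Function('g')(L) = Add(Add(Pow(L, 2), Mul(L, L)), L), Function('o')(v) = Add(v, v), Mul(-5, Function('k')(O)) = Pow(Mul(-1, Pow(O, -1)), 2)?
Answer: Rational(59364482, 60025) ≈ 989.00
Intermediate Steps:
Function('k')(O) = Mul(Rational(-1, 5), Pow(O, -2)) (Function('k')(O) = Mul(Rational(-1, 5), Pow(Mul(-1, Pow(O, -1)), 2)) = Mul(Rational(-1, 5), Pow(O, -2)))
Function('o')(v) = Mul(2, v)
Function('g')(L) = Add(L, Mul(2, Pow(L, 2))) (Function('g')(L) = Add(Add(Pow(L, 2), Pow(L, 2)), L) = Add(Mul(2, Pow(L, 2)), L) = Add(L, Mul(2, Pow(L, 2))))
Add(Function('g')(Function('k')(Add(Mul(2, -1), -5))), Mul(-1, Add(-985, Mul(-1, Function('o')(2))))) = Add(Mul(Mul(Rational(-1, 5), Pow(Add(Mul(2, -1), -5), -2)), Add(1, Mul(2, Mul(Rational(-1, 5), Pow(Add(Mul(2, -1), -5), -2))))), Mul(-1, Add(-985, Mul(-1, Mul(2, 2))))) = Add(Mul(Mul(Rational(-1, 5), Pow(Add(-2, -5), -2)), Add(1, Mul(2, Mul(Rational(-1, 5), Pow(Add(-2, -5), -2))))), Mul(-1, Add(-985, Mul(-1, 4)))) = Add(Mul(Mul(Rational(-1, 5), Pow(-7, -2)), Add(1, Mul(2, Mul(Rational(-1, 5), Pow(-7, -2))))), Mul(-1, Add(-985, -4))) = Add(Mul(Mul(Rational(-1, 5), Rational(1, 49)), Add(1, Mul(2, Mul(Rational(-1, 5), Rational(1, 49))))), Mul(-1, -989)) = Add(Mul(Rational(-1, 245), Add(1, Mul(2, Rational(-1, 245)))), 989) = Add(Mul(Rational(-1, 245), Add(1, Rational(-2, 245))), 989) = Add(Mul(Rational(-1, 245), Rational(243, 245)), 989) = Add(Rational(-243, 60025), 989) = Rational(59364482, 60025)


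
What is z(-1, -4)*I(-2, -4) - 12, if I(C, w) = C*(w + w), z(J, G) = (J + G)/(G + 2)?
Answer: 28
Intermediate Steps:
z(J, G) = (G + J)/(2 + G)
I(C, w) = 2*C*w (I(C, w) = C*(2*w) = 2*C*w)
z(-1, -4)*I(-2, -4) - 12 = ((-4 - 1)/(2 - 4))*(2*(-2)*(-4)) - 12 = (-5/(-2))*16 - 12 = -½*(-5)*16 - 12 = (5/2)*16 - 12 = 40 - 12 = 28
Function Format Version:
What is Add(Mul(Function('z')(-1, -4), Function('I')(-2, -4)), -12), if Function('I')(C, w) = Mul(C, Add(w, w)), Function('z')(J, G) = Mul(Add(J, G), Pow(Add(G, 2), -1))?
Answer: 28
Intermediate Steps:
Function('z')(J, G) = Mul(Pow(Add(2, G), -1), Add(G, J)) (Function('z')(J, G) = Mul(Add(G, J), Pow(Add(2, G), -1)) = Mul(Pow(Add(2, G), -1), Add(G, J)))
Function('I')(C, w) = Mul(2, C, w) (Function('I')(C, w) = Mul(C, Mul(2, w)) = Mul(2, C, w))
Add(Mul(Function('z')(-1, -4), Function('I')(-2, -4)), -12) = Add(Mul(Mul(Pow(Add(2, -4), -1), Add(-4, -1)), Mul(2, -2, -4)), -12) = Add(Mul(Mul(Pow(-2, -1), -5), 16), -12) = Add(Mul(Mul(Rational(-1, 2), -5), 16), -12) = Add(Mul(Rational(5, 2), 16), -12) = Add(40, -12) = 28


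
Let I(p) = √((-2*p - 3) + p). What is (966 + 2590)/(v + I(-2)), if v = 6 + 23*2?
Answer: 184912/2705 - 3556*I/2705 ≈ 68.359 - 1.3146*I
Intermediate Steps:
v = 52 (v = 6 + 46 = 52)
I(p) = √(-3 - p) (I(p) = √((-3 - 2*p) + p) = √(-3 - p))
(966 + 2590)/(v + I(-2)) = (966 + 2590)/(52 + √(-3 - 1*(-2))) = 3556/(52 + √(-3 + 2)) = 3556/(52 + √(-1)) = 3556/(52 + I) = 3556*((52 - I)/2705) = 3556*(52 - I)/2705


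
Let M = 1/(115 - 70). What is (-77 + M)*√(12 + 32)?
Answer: -6928*√11/45 ≈ -510.61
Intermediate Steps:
M = 1/45 ≈ 0.022222
(-77 + M)*√(12 + 32) = (-77 + 1/45)*√(12 + 32) = -6928*√11/45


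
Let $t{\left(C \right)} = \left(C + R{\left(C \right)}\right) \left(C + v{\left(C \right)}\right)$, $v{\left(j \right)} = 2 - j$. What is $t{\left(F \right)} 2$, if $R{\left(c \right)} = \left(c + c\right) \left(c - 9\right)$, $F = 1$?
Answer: $-60$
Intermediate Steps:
$R{\left(c \right)} = 2 c \left(-9 + c\right)$
$t{\left(C \right)} = 2 C + 4 C \left(-9 + C\right)$ ($t{\left(C \right)} = \left(C + 2 C \left(-9 + C\right)\right) \left(C - \left(-2 + C\right)\right) = \left(C + 2 C \left(-9 + C\right)\right) 2 = 2 C + 4 C \left(-9 + C\right)$)
$t{\left(F \right)} 2 = 2 \cdot 1 \left(-17 + 2 \cdot 1\right) 2 = 2 \cdot 1 \left(-17 + 2\right) 2 = 2 \cdot 1 \left(-15\right) 2 = \left(-30\right) 2 = -60$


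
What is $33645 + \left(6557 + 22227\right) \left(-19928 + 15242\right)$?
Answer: $-134848179$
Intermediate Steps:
$33645 + \left(6557 + 22227\right) \left(-19928 + 15242\right) = 33645 + 28784 \left(-4686\right) = 33645 - 134881824 = -134848179$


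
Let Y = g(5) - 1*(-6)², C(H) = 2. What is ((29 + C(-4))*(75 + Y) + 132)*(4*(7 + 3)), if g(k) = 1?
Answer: 54880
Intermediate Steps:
Y = -35 (Y = 1 - 1*(-6)² = 1 - 1*36 = 1 - 36 = -35)
((29 + C(-4))*(75 + Y) + 132)*(4*(7 + 3)) = ((29 + 2)*(75 - 35) + 132)*(4*(7 + 3)) = (31*40 + 132)*(4*10) = (1240 + 132)*40 = 1372*40 = 54880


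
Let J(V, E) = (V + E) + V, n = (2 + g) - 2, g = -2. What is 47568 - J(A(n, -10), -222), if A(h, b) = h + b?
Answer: 47814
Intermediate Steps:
n = -2 (n = (2 - 2) - 2 = 0 - 2 = -2)
A(h, b) = b + h
J(V, E) = E + 2*V (J(V, E) = (E + V) + V = E + 2*V)
47568 - J(A(n, -10), -222) = 47568 - (-222 + 2*(-10 - 2)) = 47568 - (-222 + 2*(-12)) = 47568 - (-222 - 24) = 47568 - 1*(-246) = 47568 + 246 = 47814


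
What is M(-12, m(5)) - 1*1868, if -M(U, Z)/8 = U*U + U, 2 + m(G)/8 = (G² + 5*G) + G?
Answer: -2924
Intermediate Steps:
m(G) = -16 + 8*G² + 48*G (m(G) = -16 + 8*((G² + 5*G) + G) = -16 + 8*(G² + 6*G) = -16 + (8*G² + 48*G) = -16 + 8*G² + 48*G)
M(U, Z) = -8*U - 8*U² (M(U, Z) = -8*(U*U + U) = -8*(U² + U) = -8*(U + U²) = -8*U - 8*U²)
M(-12, m(5)) - 1*1868 = -8*(-12)*(1 - 12) - 1*1868 = -8*(-12)*(-11) - 1868 = -1056 - 1868 = -2924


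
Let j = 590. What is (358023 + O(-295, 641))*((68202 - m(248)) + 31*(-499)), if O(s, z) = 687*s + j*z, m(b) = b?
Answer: 28003266780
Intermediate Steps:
O(s, z) = 590*z + 687*s (O(s, z) = 687*s + 590*z = 590*z + 687*s)
(358023 + O(-295, 641))*((68202 - m(248)) + 31*(-499)) = (358023 + (590*641 + 687*(-295)))*((68202 - 1*248) + 31*(-499)) = (358023 + (378190 - 202665))*((68202 - 248) - 15469) = (358023 + 175525)*(67954 - 15469) = 533548*52485 = 28003266780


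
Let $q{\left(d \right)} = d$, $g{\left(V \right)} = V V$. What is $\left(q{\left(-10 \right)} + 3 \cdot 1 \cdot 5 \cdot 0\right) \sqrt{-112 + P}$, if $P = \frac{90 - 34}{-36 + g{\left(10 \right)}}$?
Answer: $- \frac{5 i \sqrt{1778}}{2} \approx - 105.42 i$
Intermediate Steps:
$g{\left(V \right)} = V^{2}$
$P = \frac{7}{8}$ ($P = \frac{90 - 34}{-36 + 10^{2}} = \frac{56}{-36 + 100} = \frac{56}{64} = 56 \cdot \frac{1}{64} = \frac{7}{8} \approx 0.875$)
$\left(q{\left(-10 \right)} + 3 \cdot 1 \cdot 5 \cdot 0\right) \sqrt{-112 + P} = \left(-10 + 3 \cdot 1 \cdot 5 \cdot 0\right) \sqrt{-112 + \frac{7}{8}} = \left(-10 + 3 \cdot 5 \cdot 0\right) \sqrt{- \frac{889}{8}} = \left(-10 + 15 \cdot 0\right) \frac{i \sqrt{1778}}{4} = \left(-10 + 0\right) \frac{i \sqrt{1778}}{4} = - 10 \frac{i \sqrt{1778}}{4} = - \frac{5 i \sqrt{1778}}{2}$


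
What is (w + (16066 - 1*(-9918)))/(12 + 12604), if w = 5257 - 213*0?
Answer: 31241/12616 ≈ 2.4763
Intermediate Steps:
w = 5257 (w = 5257 + 0 = 5257)
(w + (16066 - 1*(-9918)))/(12 + 12604) = (5257 + (16066 - 1*(-9918)))/(12 + 12604) = (5257 + (16066 + 9918))/12616 = (5257 + 25984)*(1/12616) = 31241*(1/12616) = 31241/12616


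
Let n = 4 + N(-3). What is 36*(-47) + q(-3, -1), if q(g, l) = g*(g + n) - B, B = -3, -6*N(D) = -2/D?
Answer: -5075/3 ≈ -1691.7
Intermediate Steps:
N(D) = 1/(3*D) (N(D) = -(-1)/(3*D) = 1/(3*D))
n = 35/9 (n = 4 + (1/3)/(-3) = 4 + (1/3)*(-1/3) = 4 - 1/9 = 35/9 ≈ 3.8889)
q(g, l) = 3 + g*(35/9 + g) (q(g, l) = g*(g + 35/9) - 1*(-3) = g*(35/9 + g) + 3 = 3 + g*(35/9 + g))
36*(-47) + q(-3, -1) = 36*(-47) + (3 + (-3)**2 + (35/9)*(-3)) = -1692 + (3 + 9 - 35/3) = -1692 + 1/3 = -5075/3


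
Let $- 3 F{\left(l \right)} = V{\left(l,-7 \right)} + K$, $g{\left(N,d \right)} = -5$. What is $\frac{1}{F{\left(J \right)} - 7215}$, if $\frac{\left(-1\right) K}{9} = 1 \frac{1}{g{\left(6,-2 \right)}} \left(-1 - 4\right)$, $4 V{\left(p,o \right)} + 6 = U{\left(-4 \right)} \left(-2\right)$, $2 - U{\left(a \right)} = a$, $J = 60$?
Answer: $- \frac{2}{14421} \approx -0.00013869$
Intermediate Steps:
$U{\left(a \right)} = 2 - a$
$V{\left(p,o \right)} = - \frac{9}{2}$ ($V{\left(p,o \right)} = - \frac{3}{2} + \frac{\left(2 - -4\right) \left(-2\right)}{4} = - \frac{3}{2} + \frac{\left(2 + 4\right) \left(-2\right)}{4} = - \frac{3}{2} + \frac{6 \left(-2\right)}{4} = - \frac{3}{2} + \frac{1}{4} \left(-12\right) = - \frac{3}{2} - 3 = - \frac{9}{2}$)
$K = -9$ ($K = - 9 \cdot 1 \frac{1}{-5} \left(-1 - 4\right) = - 9 \cdot 1 \left(- \frac{1}{5}\right) \left(-5\right) = - 9 \left(\left(- \frac{1}{5}\right) \left(-5\right)\right) = \left(-9\right) 1 = -9$)
$F{\left(l \right)} = \frac{9}{2}$ ($F{\left(l \right)} = - \frac{- \frac{9}{2} - 9}{3} = \left(- \frac{1}{3}\right) \left(- \frac{27}{2}\right) = \frac{9}{2}$)
$\frac{1}{F{\left(J \right)} - 7215} = \frac{1}{\frac{9}{2} - 7215} = \frac{1}{- \frac{14421}{2}} = - \frac{2}{14421}$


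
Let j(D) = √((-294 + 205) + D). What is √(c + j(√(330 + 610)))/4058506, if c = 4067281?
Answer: √(4067281 + I*√(89 - 2*√235))/4058506 ≈ 0.00049692 + 4.6659e-10*I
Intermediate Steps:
j(D) = √(-89 + D)
√(c + j(√(330 + 610)))/4058506 = √(4067281 + √(-89 + √(330 + 610)))/4058506 = √(4067281 + √(-89 + √940))*(1/4058506) = √(4067281 + √(-89 + 2*√235))*(1/4058506) = √(4067281 + √(-89 + 2*√235))/4058506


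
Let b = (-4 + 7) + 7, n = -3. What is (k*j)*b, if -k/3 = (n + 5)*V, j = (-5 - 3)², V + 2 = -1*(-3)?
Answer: -3840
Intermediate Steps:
V = 1 (V = -2 - 1*(-3) = -2 + 3 = 1)
j = 64 (j = (-8)² = 64)
k = -6 (k = -3*(-3 + 5) = -6 ≈ -6.0000)
b = 10 (b = 3 + 7 = 10)
(k*j)*b = -6*64*10 = -384*10 = -3840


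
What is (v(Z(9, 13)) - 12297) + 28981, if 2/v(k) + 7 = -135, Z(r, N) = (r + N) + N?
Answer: 1184563/71 ≈ 16684.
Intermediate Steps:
Z(r, N) = r + 2*N (Z(r, N) = (N + r) + N = r + 2*N)
v(k) = -1/71 (v(k) = 2/(-7 - 135) = 2/(-142) = 2*(-1/142) = -1/71)
(v(Z(9, 13)) - 12297) + 28981 = (-1/71 - 12297) + 28981 = -873088/71 + 28981 = 1184563/71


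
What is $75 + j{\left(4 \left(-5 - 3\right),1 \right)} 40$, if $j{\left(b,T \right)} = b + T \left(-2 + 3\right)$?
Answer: $-1165$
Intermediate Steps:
$j{\left(b,T \right)} = T + b$ ($j{\left(b,T \right)} = b + T 1 = b + T = T + b$)
$75 + j{\left(4 \left(-5 - 3\right),1 \right)} 40 = 75 + \left(1 + 4 \left(-5 - 3\right)\right) 40 = 75 + \left(1 + 4 \left(-8\right)\right) 40 = 75 + \left(1 - 32\right) 40 = 75 - 1240 = -1165$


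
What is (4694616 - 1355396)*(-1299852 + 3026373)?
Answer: 5765233453620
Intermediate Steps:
(4694616 - 1355396)*(-1299852 + 3026373) = 3339220*1726521 = 5765233453620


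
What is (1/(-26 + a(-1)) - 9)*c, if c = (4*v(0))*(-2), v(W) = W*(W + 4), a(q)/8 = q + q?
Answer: 0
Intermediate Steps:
a(q) = 16*q (a(q) = 8*(q + q) = 8*(2*q) = 16*q)
v(W) = W*(4 + W)
c = 0 (c = (4*(0*(4 + 0)))*(-2) = (4*(0*4))*(-2) = (4*0)*(-2) = 0*(-2) = 0)
(1/(-26 + a(-1)) - 9)*c = (1/(-26 + 16*(-1)) - 9)*0 = (1/(-26 - 16) - 9)*0 = (1/(-42) - 9)*0 = (-1/42 - 9)*0 = -379/42*0 = 0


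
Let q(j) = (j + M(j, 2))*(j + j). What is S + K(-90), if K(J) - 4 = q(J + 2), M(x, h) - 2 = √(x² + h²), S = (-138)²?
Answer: 34184 - 352*√1937 ≈ 18692.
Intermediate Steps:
S = 19044
M(x, h) = 2 + √(h² + x²) (M(x, h) = 2 + √(x² + h²) = 2 + √(h² + x²))
q(j) = 2*j*(2 + j + √(4 + j²)) (q(j) = (j + (2 + √(2² + j²)))*(j + j) = (j + (2 + √(4 + j²)))*(2*j) = (2 + j + √(4 + j²))*(2*j) = 2*j*(2 + j + √(4 + j²)))
K(J) = 4 + 2*(2 + J)*(4 + J + √(4 + (2 + J)²)) (K(J) = 4 + 2*(J + 2)*(2 + (J + 2) + √(4 + (J + 2)²)) = 4 + 2*(2 + J)*(2 + (2 + J) + √(4 + (2 + J)²)) = 4 + 2*(2 + J)*(4 + J + √(4 + (2 + J)²)))
S + K(-90) = 19044 + (4 + 2*(2 - 90)*(4 - 90 + √(4 + (2 - 90)²))) = 19044 + (4 + 2*(-88)*(4 - 90 + √(4 + (-88)²))) = 19044 + (4 + 2*(-88)*(4 - 90 + √(4 + 7744))) = 19044 + (4 + 2*(-88)*(4 - 90 + √7748)) = 19044 + (4 + 2*(-88)*(4 - 90 + 2*√1937)) = 19044 + (4 + 2*(-88)*(-86 + 2*√1937)) = 19044 + (4 + (15136 - 352*√1937)) = 19044 + (15140 - 352*√1937) = 34184 - 352*√1937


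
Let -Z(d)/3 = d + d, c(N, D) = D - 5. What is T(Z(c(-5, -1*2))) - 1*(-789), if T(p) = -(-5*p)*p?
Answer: 9609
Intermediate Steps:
c(N, D) = -5 + D
Z(d) = -6*d (Z(d) = -3*(d + d) = -6*d)
T(p) = 5*p² (T(p) = -(-5)*p² = 5*p²)
T(Z(c(-5, -1*2))) - 1*(-789) = 5*(-6*(-5 - 1*2))² - 1*(-789) = 5*(-6*(-5 - 2))² + 789 = 5*(-6*(-7))² + 789 = 5*42² + 789 = 5*1764 + 789 = 8820 + 789 = 9609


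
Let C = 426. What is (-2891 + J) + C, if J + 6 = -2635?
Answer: -5106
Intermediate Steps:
J = -2641 (J = -6 - 2635 = -2641)
(-2891 + J) + C = (-2891 - 2641) + 426 = -5532 + 426 = -5106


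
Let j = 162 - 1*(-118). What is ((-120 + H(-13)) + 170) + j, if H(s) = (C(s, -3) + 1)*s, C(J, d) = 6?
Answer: 239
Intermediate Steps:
H(s) = 7*s (H(s) = (6 + 1)*s = 7*s)
j = 280 (j = 162 + 118 = 280)
((-120 + H(-13)) + 170) + j = ((-120 + 7*(-13)) + 170) + 280 = ((-120 - 91) + 170) + 280 = (-211 + 170) + 280 = -41 + 280 = 239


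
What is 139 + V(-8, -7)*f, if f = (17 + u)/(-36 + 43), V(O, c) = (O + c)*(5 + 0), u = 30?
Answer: -2552/7 ≈ -364.57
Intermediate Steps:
V(O, c) = 5*O + 5*c (V(O, c) = (O + c)*5 = 5*O + 5*c)
f = 47/7 (f = (17 + 30)/(-36 + 43) = 47/7 ≈ 6.7143)
139 + V(-8, -7)*f = 139 + (5*(-8) + 5*(-7))*(47/7) = 139 + (-40 - 35)*(47/7) = 139 - 75*47/7 = 139 - 3525/7 = -2552/7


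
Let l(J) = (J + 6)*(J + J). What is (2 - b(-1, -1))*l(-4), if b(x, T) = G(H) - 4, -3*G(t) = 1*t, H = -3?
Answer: -80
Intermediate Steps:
G(t) = -t/3
b(x, T) = -3 (b(x, T) = -⅓*(-3) - 4 = 1 - 4 = -3)
l(J) = 2*J*(6 + J) (l(J) = (6 + J)*(2*J) = 2*J*(6 + J))
(2 - b(-1, -1))*l(-4) = (2 - 1*(-3))*(2*(-4)*(6 - 4)) = (2 + 3)*(2*(-4)*2) = 5*(-16) = -80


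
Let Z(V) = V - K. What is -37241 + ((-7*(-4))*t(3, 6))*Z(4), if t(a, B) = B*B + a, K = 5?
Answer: -38333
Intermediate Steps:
t(a, B) = a + B² (t(a, B) = B² + a = a + B²)
Z(V) = -5 + V (Z(V) = V - 1*5 = V - 5 = -5 + V)
-37241 + ((-7*(-4))*t(3, 6))*Z(4) = -37241 + ((-7*(-4))*(3 + 6²))*(-5 + 4) = -37241 + (28*(3 + 36))*(-1) = -37241 + (28*39)*(-1) = -37241 + 1092*(-1) = -37241 - 1092 = -38333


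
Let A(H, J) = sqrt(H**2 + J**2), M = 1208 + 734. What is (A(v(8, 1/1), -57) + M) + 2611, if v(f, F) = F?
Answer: 4553 + 5*sqrt(130) ≈ 4610.0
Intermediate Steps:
M = 1942
(A(v(8, 1/1), -57) + M) + 2611 = (sqrt((1/1)**2 + (-57)**2) + 1942) + 2611 = (sqrt(1**2 + 3249) + 1942) + 2611 = (sqrt(1 + 3249) + 1942) + 2611 = (sqrt(3250) + 1942) + 2611 = (5*sqrt(130) + 1942) + 2611 = (1942 + 5*sqrt(130)) + 2611 = 4553 + 5*sqrt(130)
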